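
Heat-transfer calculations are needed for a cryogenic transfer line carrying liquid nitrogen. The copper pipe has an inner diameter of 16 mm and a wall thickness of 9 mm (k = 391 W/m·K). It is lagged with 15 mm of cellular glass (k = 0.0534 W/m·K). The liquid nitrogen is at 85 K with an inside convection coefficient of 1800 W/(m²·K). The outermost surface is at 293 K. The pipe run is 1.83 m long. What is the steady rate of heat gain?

Q ≈ 201 W

Per-layer cylindrical resistances, series-summed:
R_inner film = 1/(h_i·2πr₁L) = 1/(1800×2π×0.008×1.83) = 0.00604 K/W
R_copper pipe wall = ln(17/8)/(2π×391×1.83) = 1.677×10^-4 K/W
R_cellular glass = ln(32/17)/(2π×0.0534×1.83) = 1.03 K/W
R_total = 1.036 K/W
Q = ΔT/R_total = 208/1.036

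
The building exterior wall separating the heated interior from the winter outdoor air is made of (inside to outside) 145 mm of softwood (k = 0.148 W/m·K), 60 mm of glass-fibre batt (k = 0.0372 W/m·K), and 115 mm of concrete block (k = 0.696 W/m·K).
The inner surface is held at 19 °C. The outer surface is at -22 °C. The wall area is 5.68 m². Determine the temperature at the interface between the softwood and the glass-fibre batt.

Series thermal resistances:
R_softwood = L/(kA) = 0.145/(0.148×5.68) = 0.1725 K/W
R_glass-fibre batt = L/(kA) = 0.06/(0.0372×5.68) = 0.284 K/W
R_concrete block = L/(kA) = 0.115/(0.696×5.68) = 0.02909 K/W
R_total = 0.4855 K/W;  Q = ΔT/R_total = 41/0.4855 = 84.44 W
T_interface = T_inner − Q·ΣR(inner→interface) = 19 − 84.4×0.1725

T ≈ 4.43 °C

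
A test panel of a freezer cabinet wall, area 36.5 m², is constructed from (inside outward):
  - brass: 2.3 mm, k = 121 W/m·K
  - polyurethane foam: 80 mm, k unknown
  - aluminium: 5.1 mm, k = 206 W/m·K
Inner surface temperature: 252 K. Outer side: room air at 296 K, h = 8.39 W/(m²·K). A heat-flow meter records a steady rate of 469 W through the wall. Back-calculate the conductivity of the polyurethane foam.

k ≈ 0.0242 W/(m·K)

Using the resistance-network approach (series):
R_brass = L/(kA) = 0.0023/(121×36.5) = 5.208×10^-7 K/W
R_aluminium = L/(kA) = 0.0051/(206×36.5) = 6.783×10^-7 K/W
R_outer film = 1/(h_o·A) = 1/(8.39×36.5) = 0.003265 K/W
Sum of known resistances R_other = 0.003267 K/W
Total R = ΔT/Q = 44/469 = 0.09382 K/W
R_polyurethane foam = R_total − R_other = 0.09055 K/W
k = L/(R·A) = 0.08/(0.09055×36.5)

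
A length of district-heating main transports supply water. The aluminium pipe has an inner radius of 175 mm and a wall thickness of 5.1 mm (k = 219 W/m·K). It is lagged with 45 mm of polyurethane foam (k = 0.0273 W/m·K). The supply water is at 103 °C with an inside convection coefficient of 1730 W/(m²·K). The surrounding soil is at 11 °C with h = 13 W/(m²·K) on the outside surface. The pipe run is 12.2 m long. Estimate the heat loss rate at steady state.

Q ≈ 828 W

Cylindrical conduction, so R = ln(r₂/r₁)/(2πkL) per layer, in series:
R_inner film = 1/(h_i·2πr₁L) = 1/(1730×2π×0.175×12.2) = 4.309×10^-5 K/W
R_aluminium pipe wall = ln(180.1/175)/(2π×219×12.2) = 1.711×10^-6 K/W
R_polyurethane foam = ln(225.1/180.1)/(2π×0.0273×12.2) = 0.1066 K/W
R_outer film = 1/(h_o·2πr_oL) = 1/(13×2π×0.2251×12.2) = 0.004458 K/W
R_total = 0.1111 K/W
Q = ΔT/R_total = 92/0.1111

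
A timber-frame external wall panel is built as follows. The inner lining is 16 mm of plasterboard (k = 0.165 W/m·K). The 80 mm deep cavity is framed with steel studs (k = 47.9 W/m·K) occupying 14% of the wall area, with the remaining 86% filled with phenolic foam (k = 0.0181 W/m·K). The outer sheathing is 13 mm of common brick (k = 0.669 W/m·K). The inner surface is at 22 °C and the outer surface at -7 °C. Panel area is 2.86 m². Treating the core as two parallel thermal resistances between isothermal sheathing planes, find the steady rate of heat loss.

Q ≈ 646 W

Sheathing layers in series; stud and cavity paths in parallel between them.
R_inner = 0.016/(0.165×2.86) = 0.03391 K/W
R_stud  = 0.08/(47.9×0.14×2.86) = 0.004171 K/W
R_cav   = 0.08/(0.0181×0.86×2.86) = 1.797 K/W
1/R_core = 1/R_stud + 1/R_cav → R_core = 0.004162 K/W
R_outer = 0.013/(0.669×2.86) = 0.006794 K/W
R_total = 0.04486 K/W
Q = ΔT/R_total = 29/0.04486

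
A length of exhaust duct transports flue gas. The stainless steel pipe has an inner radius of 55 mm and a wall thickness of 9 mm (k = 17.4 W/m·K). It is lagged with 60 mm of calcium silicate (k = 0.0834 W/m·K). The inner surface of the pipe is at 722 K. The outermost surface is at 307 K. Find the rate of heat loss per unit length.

Radial resistances (cylindrical: R_cond = ln(r_o/r_i)/(2πkL), R_conv = 1/(h·2πrL)):
R_stainless steel pipe wall = ln(64/55)/(2π×17.4×1) = 0.001386 K/W
R_calcium silicate = ln(124/64)/(2π×0.0834×1) = 1.262 K/W
R_total = 1.264 K/W
Q = ΔT/R_total = 415/1.264

q′ ≈ 328 W/m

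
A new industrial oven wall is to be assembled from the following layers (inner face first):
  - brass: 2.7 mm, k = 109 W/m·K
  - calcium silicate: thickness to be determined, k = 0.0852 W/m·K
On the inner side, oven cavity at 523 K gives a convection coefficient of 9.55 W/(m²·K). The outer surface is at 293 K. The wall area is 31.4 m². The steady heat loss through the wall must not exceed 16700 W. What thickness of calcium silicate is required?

L ≈ 27.9 mm

Using the resistance-network approach (series):
R_inner film = 1/(h_i·A) = 1/(9.55×31.4) = 0.003335 K/W
R_brass = L/(kA) = 0.0027/(109×31.4) = 7.889×10^-7 K/W
Sum of the known resistances R_other = 0.003336 K/W
Required total resistance R_tot = ΔT/Q_allow = 230/16700 = 0.01377 K/W
R_calcium silicate = R_tot − R_other = 0.01044 K/W
L = R·k·A = 0.01044×0.0852×31.4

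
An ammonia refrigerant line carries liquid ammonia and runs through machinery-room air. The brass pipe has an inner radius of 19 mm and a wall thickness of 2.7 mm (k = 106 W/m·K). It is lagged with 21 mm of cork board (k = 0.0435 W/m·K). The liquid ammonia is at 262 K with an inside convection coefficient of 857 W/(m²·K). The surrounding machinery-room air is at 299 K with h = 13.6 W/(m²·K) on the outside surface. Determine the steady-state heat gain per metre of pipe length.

Treating each annulus and film as a series resistance:
R_inner film = 1/(h_i·2πr₁L) = 1/(857×2π×0.019×1) = 0.009774 K/W
R_brass pipe wall = ln(21.7/19)/(2π×106×1) = 1.995×10^-4 K/W
R_cork board = ln(42.7/21.7)/(2π×0.0435×1) = 2.477 K/W
R_outer film = 1/(h_o·2πr_oL) = 1/(13.6×2π×0.0427×1) = 0.2741 K/W
R_total = 2.761 K/W
Q = ΔT/R_total = 37/2.761

q′ ≈ 13.4 W/m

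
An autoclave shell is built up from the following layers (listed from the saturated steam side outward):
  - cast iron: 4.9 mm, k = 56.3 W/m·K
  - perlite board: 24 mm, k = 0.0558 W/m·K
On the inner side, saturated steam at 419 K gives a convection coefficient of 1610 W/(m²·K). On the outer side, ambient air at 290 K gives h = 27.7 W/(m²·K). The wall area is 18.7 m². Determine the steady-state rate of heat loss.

Q ≈ 5170 W

Thermal resistances in series:
R_inner film = 1/(h_i·A) = 1/(1610×18.7) = 3.321×10^-5 K/W
R_cast iron = L/(kA) = 0.0049/(56.3×18.7) = 4.654×10^-6 K/W
R_perlite board = L/(kA) = 0.024/(0.0558×18.7) = 0.023 K/W
R_outer film = 1/(h_o·A) = 1/(27.7×18.7) = 0.001931 K/W
R_total = 0.02497 K/W
Q = ΔT / R_total = 129 / 0.02497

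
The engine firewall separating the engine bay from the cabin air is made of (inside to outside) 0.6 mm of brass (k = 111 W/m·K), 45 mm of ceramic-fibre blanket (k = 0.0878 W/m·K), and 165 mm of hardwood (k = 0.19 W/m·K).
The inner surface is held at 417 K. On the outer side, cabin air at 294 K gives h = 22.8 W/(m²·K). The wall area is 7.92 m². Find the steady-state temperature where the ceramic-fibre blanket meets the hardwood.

Treating each layer as a thermal resistance in series:
R_brass = L/(kA) = 0.0006/(111×7.92) = 6.825×10^-7 K/W
R_ceramic-fibre blanket = L/(kA) = 0.045/(0.0878×7.92) = 0.06471 K/W
R_hardwood = L/(kA) = 0.165/(0.19×7.92) = 0.1096 K/W
R_outer film = 1/(h_o·A) = 1/(22.8×7.92) = 0.005538 K/W
R_total = 0.1799 K/W;  Q = ΔT/R_total = 123/0.1799 = 683.7 W
T_interface = T_inner − Q·ΣR(inner→interface) = 417 − 684×0.06471

T ≈ 373 K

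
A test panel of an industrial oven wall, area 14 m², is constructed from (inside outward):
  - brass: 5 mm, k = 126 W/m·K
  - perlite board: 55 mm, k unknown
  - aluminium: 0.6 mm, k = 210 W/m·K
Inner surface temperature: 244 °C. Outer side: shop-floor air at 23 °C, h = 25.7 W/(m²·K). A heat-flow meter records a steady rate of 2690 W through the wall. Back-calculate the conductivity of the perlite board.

k ≈ 0.0495 W/(m·K)

Thermal resistances in series:
R_brass = L/(kA) = 0.005/(126×14) = 2.834×10^-6 K/W
R_aluminium = L/(kA) = 0.0006/(210×14) = 2.041×10^-7 K/W
R_outer film = 1/(h_o·A) = 1/(25.7×14) = 0.002779 K/W
Sum of known resistances R_other = 0.002782 K/W
Total R = ΔT/Q = 221/2690 = 0.08216 K/W
R_perlite board = R_total − R_other = 0.07937 K/W
k = L/(R·A) = 0.055/(0.07937×14)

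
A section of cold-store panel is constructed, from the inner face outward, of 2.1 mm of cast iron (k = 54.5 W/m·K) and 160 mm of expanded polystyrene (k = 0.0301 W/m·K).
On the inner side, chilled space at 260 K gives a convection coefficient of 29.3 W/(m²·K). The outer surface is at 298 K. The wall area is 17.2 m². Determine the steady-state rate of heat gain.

Q ≈ 122 W

Treating each layer as a thermal resistance in series:
R_inner film = 1/(h_i·A) = 1/(29.3×17.2) = 0.001984 K/W
R_cast iron = L/(kA) = 0.0021/(54.5×17.2) = 2.24×10^-6 K/W
R_expanded polystyrene = L/(kA) = 0.16/(0.0301×17.2) = 0.309 K/W
R_total = 0.311 K/W
Q = ΔT / R_total = 38 / 0.311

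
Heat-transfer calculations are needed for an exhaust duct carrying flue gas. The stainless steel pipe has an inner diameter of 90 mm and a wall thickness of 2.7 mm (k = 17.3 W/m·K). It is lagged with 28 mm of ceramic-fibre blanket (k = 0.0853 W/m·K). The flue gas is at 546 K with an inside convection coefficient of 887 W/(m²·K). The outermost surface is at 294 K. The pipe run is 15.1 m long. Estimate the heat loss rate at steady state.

Q ≈ 4390 W

Cylindrical conduction, so R = ln(r₂/r₁)/(2πkL) per layer, in series:
R_inner film = 1/(h_i·2πr₁L) = 1/(887×2π×0.045×15.1) = 2.641×10^-4 K/W
R_stainless steel pipe wall = ln(47.7/45)/(2π×17.3×15.1) = 3.55×10^-5 K/W
R_ceramic-fibre blanket = ln(75.7/47.7)/(2π×0.0853×15.1) = 0.05707 K/W
R_total = 0.05737 K/W
Q = ΔT/R_total = 252/0.05737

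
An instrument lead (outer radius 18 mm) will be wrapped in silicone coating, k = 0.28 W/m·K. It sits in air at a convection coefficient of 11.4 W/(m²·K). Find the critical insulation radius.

For a cylinder r_cr = k/h = 0.28/11.4
r_cr = 24.6 mm; since the bare radius (18 mm) is below r_cr, adding a thin layer of insulation will *increase* heat loss.

r_cr ≈ 24.6 mm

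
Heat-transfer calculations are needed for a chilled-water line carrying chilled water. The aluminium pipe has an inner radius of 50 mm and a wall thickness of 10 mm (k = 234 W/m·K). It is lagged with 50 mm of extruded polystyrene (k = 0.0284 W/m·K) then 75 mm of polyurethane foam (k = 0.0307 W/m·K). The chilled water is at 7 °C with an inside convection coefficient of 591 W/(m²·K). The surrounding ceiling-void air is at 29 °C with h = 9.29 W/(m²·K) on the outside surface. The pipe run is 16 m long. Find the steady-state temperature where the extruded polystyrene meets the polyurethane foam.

For a radial system each layer contributes R = ln(r_out/r_in)/(2πkL); films add R = 1/(hA).
R_inner film = 1/(h_i·2πr₁L) = 1/(591×2π×0.05×16) = 3.366×10^-4 K/W
R_aluminium pipe wall = ln(60/50)/(2π×234×16) = 7.75×10^-6 K/W
R_extruded polystyrene = ln(110/60)/(2π×0.0284×16) = 0.2123 K/W
R_polyurethane foam = ln(185/110)/(2π×0.0307×16) = 0.1684 K/W
R_outer film = 1/(h_o·2πr_oL) = 1/(9.29×2π×0.185×16) = 0.005788 K/W
R_total = 0.3869 K/W
Q = ΔT/R_total = 22/0.3869
Q = 56.9 W
T_interface = T_inner + Q·ΣR(inner→interface) = 7 + 56.9×0.2126

T ≈ 19.1 °C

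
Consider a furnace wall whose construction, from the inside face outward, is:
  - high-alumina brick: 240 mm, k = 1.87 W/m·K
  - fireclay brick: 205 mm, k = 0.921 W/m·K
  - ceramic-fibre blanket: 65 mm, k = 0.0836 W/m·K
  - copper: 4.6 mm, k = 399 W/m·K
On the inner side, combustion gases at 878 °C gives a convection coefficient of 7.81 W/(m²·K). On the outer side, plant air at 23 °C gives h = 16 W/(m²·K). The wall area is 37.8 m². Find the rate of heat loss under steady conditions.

Treating each layer as a thermal resistance in series:
R_inner film = 1/(h_i·A) = 1/(7.81×37.8) = 0.003387 K/W
R_high-alumina brick = L/(kA) = 0.24/(1.87×37.8) = 0.003395 K/W
R_fireclay brick = L/(kA) = 0.205/(0.921×37.8) = 0.005888 K/W
R_ceramic-fibre blanket = L/(kA) = 0.065/(0.0836×37.8) = 0.02057 K/W
R_copper = L/(kA) = 0.0046/(399×37.8) = 3.05×10^-7 K/W
R_outer film = 1/(h_o·A) = 1/(16×37.8) = 0.001653 K/W
R_total = 0.03489 K/W
Q = ΔT / R_total = 855 / 0.03489

Q ≈ 24500 W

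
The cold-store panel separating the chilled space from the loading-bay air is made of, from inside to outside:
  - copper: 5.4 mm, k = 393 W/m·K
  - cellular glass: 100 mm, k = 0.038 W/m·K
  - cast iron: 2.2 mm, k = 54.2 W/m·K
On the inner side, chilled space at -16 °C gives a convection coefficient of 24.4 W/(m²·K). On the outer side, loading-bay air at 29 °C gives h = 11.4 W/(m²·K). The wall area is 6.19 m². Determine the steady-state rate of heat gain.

Q ≈ 101 W

Thermal resistances in series:
R_inner film = 1/(h_i·A) = 1/(24.4×6.19) = 0.006621 K/W
R_copper = L/(kA) = 0.0054/(393×6.19) = 2.22×10^-6 K/W
R_cellular glass = L/(kA) = 0.1/(0.038×6.19) = 0.4251 K/W
R_cast iron = L/(kA) = 0.0022/(54.2×6.19) = 6.557×10^-6 K/W
R_outer film = 1/(h_o·A) = 1/(11.4×6.19) = 0.01417 K/W
R_total = 0.4459 K/W
Q = ΔT / R_total = 45 / 0.4459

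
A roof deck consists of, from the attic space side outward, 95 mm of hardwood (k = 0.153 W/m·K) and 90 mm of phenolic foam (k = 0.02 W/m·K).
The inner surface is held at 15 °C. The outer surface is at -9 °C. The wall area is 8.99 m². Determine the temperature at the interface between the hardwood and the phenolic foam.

T ≈ 12.1 °C

Using the resistance-network approach (series):
R_hardwood = L/(kA) = 0.095/(0.153×8.99) = 0.06907 K/W
R_phenolic foam = L/(kA) = 0.09/(0.02×8.99) = 0.5006 K/W
R_total = 0.5696 K/W;  Q = ΔT/R_total = 24/0.5696 = 42.13 W
T_interface = T_inner − Q·ΣR(inner→interface) = 15 − 42.1×0.06907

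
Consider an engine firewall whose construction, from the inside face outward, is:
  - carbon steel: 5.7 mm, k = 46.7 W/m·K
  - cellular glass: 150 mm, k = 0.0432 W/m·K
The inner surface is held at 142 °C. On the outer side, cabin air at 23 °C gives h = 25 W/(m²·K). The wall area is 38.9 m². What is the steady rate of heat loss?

Q ≈ 1320 W

Model the wall as resistances in series:
R_carbon steel = L/(kA) = 0.0057/(46.7×38.9) = 3.138×10^-6 K/W
R_cellular glass = L/(kA) = 0.15/(0.0432×38.9) = 0.08926 K/W
R_outer film = 1/(h_o·A) = 1/(25×38.9) = 0.001028 K/W
R_total = 0.09029 K/W
Q = ΔT / R_total = 119 / 0.09029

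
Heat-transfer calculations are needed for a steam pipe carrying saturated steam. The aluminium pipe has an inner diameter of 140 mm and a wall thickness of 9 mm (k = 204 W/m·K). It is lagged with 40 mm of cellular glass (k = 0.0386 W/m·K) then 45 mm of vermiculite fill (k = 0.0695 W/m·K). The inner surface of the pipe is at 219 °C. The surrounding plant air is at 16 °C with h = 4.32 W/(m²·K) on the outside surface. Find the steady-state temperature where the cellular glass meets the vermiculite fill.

T ≈ 89.5 °C

Treating each annulus and film as a series resistance:
R_aluminium pipe wall = ln(79/70)/(2π×204×1) = 9.436×10^-5 K/W
R_cellular glass = ln(119/79)/(2π×0.0386×1) = 1.689 K/W
R_vermiculite fill = ln(164/119)/(2π×0.0695×1) = 0.7345 K/W
R_outer film = 1/(h_o·2πr_oL) = 1/(4.32×2π×0.164×1) = 0.2246 K/W
R_total = 2.648 K/W
Q = ΔT/R_total = 203/2.648
Q = 76.6 W/m
T_interface = T_inner − Q·ΣR(inner→interface) = 219 − 76.6×1.689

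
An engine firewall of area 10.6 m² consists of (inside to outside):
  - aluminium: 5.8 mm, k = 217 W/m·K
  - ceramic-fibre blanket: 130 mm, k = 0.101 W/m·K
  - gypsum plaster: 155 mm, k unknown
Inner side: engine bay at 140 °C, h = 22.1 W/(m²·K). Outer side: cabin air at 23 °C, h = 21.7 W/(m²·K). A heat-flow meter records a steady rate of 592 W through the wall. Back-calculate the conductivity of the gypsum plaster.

Thermal resistances in series:
R_inner film = 1/(h_i·A) = 1/(22.1×10.6) = 0.004269 K/W
R_aluminium = L/(kA) = 0.0058/(217×10.6) = 2.522×10^-6 K/W
R_ceramic-fibre blanket = L/(kA) = 0.13/(0.101×10.6) = 0.1214 K/W
R_outer film = 1/(h_o·A) = 1/(21.7×10.6) = 0.004347 K/W
Sum of known resistances R_other = 0.13 K/W
Total R = ΔT/Q = 117/592 = 0.1976 K/W
R_gypsum plaster = R_total − R_other = 0.06759 K/W
k = L/(R·A) = 0.155/(0.06759×10.6)

k ≈ 0.216 W/(m·K)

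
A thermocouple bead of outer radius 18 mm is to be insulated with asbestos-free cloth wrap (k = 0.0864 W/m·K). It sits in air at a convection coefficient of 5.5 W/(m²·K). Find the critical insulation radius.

For a sphere r_cr = 2k/h = 2×0.0864/5.5
r_cr = 31.4 mm; since the bare radius (18 mm) is below r_cr, adding a thin layer of insulation will *increase* heat loss.

r_cr ≈ 31.4 mm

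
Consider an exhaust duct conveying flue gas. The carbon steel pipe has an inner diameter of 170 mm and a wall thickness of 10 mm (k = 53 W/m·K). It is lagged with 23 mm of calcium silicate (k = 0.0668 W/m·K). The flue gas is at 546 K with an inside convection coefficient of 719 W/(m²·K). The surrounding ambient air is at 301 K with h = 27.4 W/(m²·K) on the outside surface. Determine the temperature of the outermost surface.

Cylindrical conduction, so R = ln(r₂/r₁)/(2πkL) per layer, in series:
R_inner film = 1/(h_i·2πr₁L) = 1/(719×2π×0.085×1) = 0.002604 K/W
R_carbon steel pipe wall = ln(95/85)/(2π×53×1) = 3.34×10^-4 K/W
R_calcium silicate = ln(118/95)/(2π×0.0668×1) = 0.5166 K/W
R_outer film = 1/(h_o·2πr_oL) = 1/(27.4×2π×0.118×1) = 0.04923 K/W
R_total = 0.5687 K/W
Q = ΔT/R_total = 245/0.5687
Q = 431 W/m
T_interface = T_inner − Q·ΣR(inner→interface) = 546 − 431×0.5195

T ≈ 322 K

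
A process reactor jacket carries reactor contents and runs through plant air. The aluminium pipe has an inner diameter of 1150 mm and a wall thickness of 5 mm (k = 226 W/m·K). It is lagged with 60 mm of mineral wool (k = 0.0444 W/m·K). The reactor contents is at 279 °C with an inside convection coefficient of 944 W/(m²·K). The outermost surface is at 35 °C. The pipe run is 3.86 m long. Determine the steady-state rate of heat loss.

Radial resistances (cylindrical: R_cond = ln(r_o/r_i)/(2πkL), R_conv = 1/(h·2πrL)):
R_inner film = 1/(h_i·2πr₁L) = 1/(944×2π×0.575×3.86) = 7.596×10^-5 K/W
R_aluminium pipe wall = ln(580/575)/(2π×226×3.86) = 1.58×10^-6 K/W
R_mineral wool = ln(640/580)/(2π×0.0444×3.86) = 0.09142 K/W
R_total = 0.09149 K/W
Q = ΔT/R_total = 244/0.09149

Q ≈ 2670 W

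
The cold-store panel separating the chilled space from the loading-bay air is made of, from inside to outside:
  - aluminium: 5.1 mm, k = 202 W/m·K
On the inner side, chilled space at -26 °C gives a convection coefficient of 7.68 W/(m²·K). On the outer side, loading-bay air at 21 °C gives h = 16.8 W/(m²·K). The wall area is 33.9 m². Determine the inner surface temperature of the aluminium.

Model the wall as resistances in series:
R_inner film = 1/(h_i·A) = 1/(7.68×33.9) = 0.003841 K/W
R_aluminium = L/(kA) = 0.0051/(202×33.9) = 7.448×10^-7 K/W
R_outer film = 1/(h_o·A) = 1/(16.8×33.9) = 0.001756 K/W
R_total = 0.005598 K/W;  Q = ΔT/R_total = 47/0.005598 = 8397 W
T_interface = T_inner + Q·ΣR(inner→interface) = -26 + 8400×0.003841

T ≈ 6.25 °C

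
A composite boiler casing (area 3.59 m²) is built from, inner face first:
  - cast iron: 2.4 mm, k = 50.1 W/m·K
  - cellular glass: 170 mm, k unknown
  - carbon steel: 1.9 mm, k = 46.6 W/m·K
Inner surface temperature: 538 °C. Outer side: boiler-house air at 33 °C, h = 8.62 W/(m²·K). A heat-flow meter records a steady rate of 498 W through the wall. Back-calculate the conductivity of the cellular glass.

k ≈ 0.0482 W/(m·K)

Thermal resistances in series:
R_cast iron = L/(kA) = 0.0024/(50.1×3.59) = 1.334×10^-5 K/W
R_carbon steel = L/(kA) = 0.0019/(46.6×3.59) = 1.136×10^-5 K/W
R_outer film = 1/(h_o·A) = 1/(8.62×3.59) = 0.03231 K/W
Sum of known resistances R_other = 0.03234 K/W
Total R = ΔT/Q = 505/498 = 1.014 K/W
R_cellular glass = R_total − R_other = 0.9817 K/W
k = L/(R·A) = 0.17/(0.9817×3.59)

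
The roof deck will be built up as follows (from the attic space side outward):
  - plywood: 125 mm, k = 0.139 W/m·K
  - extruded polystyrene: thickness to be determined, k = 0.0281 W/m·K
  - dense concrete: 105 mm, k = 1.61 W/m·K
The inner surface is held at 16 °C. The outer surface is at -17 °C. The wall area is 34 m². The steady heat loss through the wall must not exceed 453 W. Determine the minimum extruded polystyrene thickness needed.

Using the resistance-network approach (series):
R_plywood = L/(kA) = 0.125/(0.139×34) = 0.02645 K/W
R_dense concrete = L/(kA) = 0.105/(1.61×34) = 0.001918 K/W
Sum of the known resistances R_other = 0.02837 K/W
Required total resistance R_tot = ΔT/Q_allow = 33/453 = 0.07285 K/W
R_extruded polystyrene = R_tot − R_other = 0.04448 K/W
L = R·k·A = 0.04448×0.0281×34

L ≈ 42.5 mm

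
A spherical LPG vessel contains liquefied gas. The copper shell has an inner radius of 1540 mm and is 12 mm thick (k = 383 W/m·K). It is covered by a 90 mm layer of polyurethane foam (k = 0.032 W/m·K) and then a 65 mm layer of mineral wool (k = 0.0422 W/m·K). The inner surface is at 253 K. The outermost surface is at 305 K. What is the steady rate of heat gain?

Q ≈ 395 W

Spherical conduction: R = (1/r_in − 1/r_out)/(4πk) per layer; series-sum.
R_copper shell = (1/1.54 − 1/1.552)/(4π×383) = 1.043×10^-6 K/W
R_polyurethane foam = (1/1.552 − 1/1.642)/(4π×0.032) = 0.08782 K/W
R_mineral wool = (1/1.642 − 1/1.707)/(4π×0.0422) = 0.04373 K/W
R_total = 0.1316 K/W
Q = ΔT/R_total = 52/0.1316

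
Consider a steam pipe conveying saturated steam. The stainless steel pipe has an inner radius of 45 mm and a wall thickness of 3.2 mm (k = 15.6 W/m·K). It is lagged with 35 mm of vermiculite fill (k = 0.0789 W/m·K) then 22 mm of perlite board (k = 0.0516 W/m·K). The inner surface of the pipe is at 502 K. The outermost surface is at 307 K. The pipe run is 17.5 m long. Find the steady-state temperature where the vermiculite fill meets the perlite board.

Per-layer cylindrical resistances, series-summed:
R_stainless steel pipe wall = ln(48.2/45)/(2π×15.6×17.5) = 4.005×10^-5 K/W
R_vermiculite fill = ln(83.2/48.2)/(2π×0.0789×17.5) = 0.06292 K/W
R_perlite board = ln(105.2/83.2)/(2π×0.0516×17.5) = 0.04135 K/W
R_total = 0.1043 K/W
Q = ΔT/R_total = 195/0.1043
Q = 1870 W
T_interface = T_inner − Q·ΣR(inner→interface) = 502 − 1870×0.06296

T ≈ 384 K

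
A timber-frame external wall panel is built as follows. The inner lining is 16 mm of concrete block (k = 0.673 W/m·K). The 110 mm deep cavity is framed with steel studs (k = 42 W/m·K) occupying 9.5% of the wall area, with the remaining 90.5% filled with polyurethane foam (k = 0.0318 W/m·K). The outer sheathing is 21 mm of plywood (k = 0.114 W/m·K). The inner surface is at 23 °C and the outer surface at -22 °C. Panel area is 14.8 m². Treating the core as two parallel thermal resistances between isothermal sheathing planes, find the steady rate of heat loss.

Sheathing layers in series; stud and cavity paths in parallel between them.
R_inner = 0.016/(0.673×14.8) = 0.001606 K/W
R_stud  = 0.11/(42×0.095×14.8) = 0.001863 K/W
R_cav   = 0.11/(0.0318×0.905×14.8) = 0.2583 K/W
1/R_core = 1/R_stud + 1/R_cav → R_core = 0.001849 K/W
R_outer = 0.021/(0.114×14.8) = 0.01245 K/W
R_total = 0.0159 K/W
Q = ΔT/R_total = 45/0.0159

Q ≈ 2830 W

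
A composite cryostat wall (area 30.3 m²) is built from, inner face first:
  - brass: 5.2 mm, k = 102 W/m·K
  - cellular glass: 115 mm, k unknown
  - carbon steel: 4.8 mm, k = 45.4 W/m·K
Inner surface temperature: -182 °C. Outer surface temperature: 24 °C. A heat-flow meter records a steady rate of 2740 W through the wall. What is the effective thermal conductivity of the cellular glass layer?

k ≈ 0.0505 W/(m·K)

Treating each layer as a thermal resistance in series:
R_brass = L/(kA) = 0.0052/(102×30.3) = 1.683×10^-6 K/W
R_carbon steel = L/(kA) = 0.0048/(45.4×30.3) = 3.489×10^-6 K/W
Sum of known resistances R_other = 5.172×10^-6 K/W
Total R = ΔT/Q = 206/2740 = 0.07518 K/W
R_cellular glass = R_total − R_other = 0.07518 K/W
k = L/(R·A) = 0.115/(0.07518×30.3)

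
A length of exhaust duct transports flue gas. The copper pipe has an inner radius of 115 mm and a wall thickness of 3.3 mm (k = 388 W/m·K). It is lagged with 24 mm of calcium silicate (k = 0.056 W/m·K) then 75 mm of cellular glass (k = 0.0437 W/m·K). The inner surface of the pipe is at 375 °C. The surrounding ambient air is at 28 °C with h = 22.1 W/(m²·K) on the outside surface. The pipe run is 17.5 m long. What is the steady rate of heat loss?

Q ≈ 2890 W

Treating each annulus and film as a series resistance:
R_copper pipe wall = ln(118.3/115)/(2π×388×17.5) = 6.631×10^-7 K/W
R_calcium silicate = ln(142.3/118.3)/(2π×0.056×17.5) = 0.03 K/W
R_cellular glass = ln(217.3/142.3)/(2π×0.0437×17.5) = 0.0881 K/W
R_outer film = 1/(h_o·2πr_oL) = 1/(22.1×2π×0.2173×17.5) = 0.001894 K/W
R_total = 0.12 K/W
Q = ΔT/R_total = 347/0.12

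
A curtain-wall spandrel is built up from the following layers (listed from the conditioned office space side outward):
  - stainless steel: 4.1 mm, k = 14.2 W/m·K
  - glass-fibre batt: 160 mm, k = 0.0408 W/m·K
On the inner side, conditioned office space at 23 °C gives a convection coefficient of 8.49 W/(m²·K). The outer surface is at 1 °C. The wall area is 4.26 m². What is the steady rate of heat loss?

Model the wall as resistances in series:
R_inner film = 1/(h_i·A) = 1/(8.49×4.26) = 0.02765 K/W
R_stainless steel = L/(kA) = 0.0041/(14.2×4.26) = 6.778×10^-5 K/W
R_glass-fibre batt = L/(kA) = 0.16/(0.0408×4.26) = 0.9206 K/W
R_total = 0.9483 K/W
Q = ΔT / R_total = 22 / 0.9483

Q ≈ 23.2 W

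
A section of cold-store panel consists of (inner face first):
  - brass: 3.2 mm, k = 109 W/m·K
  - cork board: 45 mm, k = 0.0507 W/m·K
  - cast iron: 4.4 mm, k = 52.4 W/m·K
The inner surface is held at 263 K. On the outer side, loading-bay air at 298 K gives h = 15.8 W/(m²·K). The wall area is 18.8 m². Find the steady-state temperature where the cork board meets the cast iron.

Model the wall as resistances in series:
R_brass = L/(kA) = 0.0032/(109×18.8) = 1.562×10^-6 K/W
R_cork board = L/(kA) = 0.045/(0.0507×18.8) = 0.04721 K/W
R_cast iron = L/(kA) = 0.0044/(52.4×18.8) = 4.466×10^-6 K/W
R_outer film = 1/(h_o·A) = 1/(15.8×18.8) = 0.003367 K/W
R_total = 0.05058 K/W;  Q = ΔT/R_total = 35/0.05058 = 691.9 W
T_interface = T_inner + Q·ΣR(inner→interface) = 263 + 692×0.04721

T ≈ 296 K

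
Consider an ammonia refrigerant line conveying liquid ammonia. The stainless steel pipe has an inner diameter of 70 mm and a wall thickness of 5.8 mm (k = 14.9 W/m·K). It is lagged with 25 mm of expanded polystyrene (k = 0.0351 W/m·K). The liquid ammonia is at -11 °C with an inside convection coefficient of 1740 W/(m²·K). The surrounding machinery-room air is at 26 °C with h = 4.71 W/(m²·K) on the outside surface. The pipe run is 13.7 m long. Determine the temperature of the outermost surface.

Radial resistances (cylindrical: R_cond = ln(r_o/r_i)/(2πkL), R_conv = 1/(h·2πrL)):
R_inner film = 1/(h_i·2πr₁L) = 1/(1740×2π×0.035×13.7) = 1.908×10^-4 K/W
R_stainless steel pipe wall = ln(40.8/35)/(2π×14.9×13.7) = 1.196×10^-4 K/W
R_expanded polystyrene = ln(65.8/40.8)/(2π×0.0351×13.7) = 0.1582 K/W
R_outer film = 1/(h_o·2πr_oL) = 1/(4.71×2π×0.0658×13.7) = 0.03748 K/W
R_total = 0.196 K/W
Q = ΔT/R_total = 37/0.196
Q = 189 W
T_interface = T_inner + Q·ΣR(inner→interface) = -11 + 189×0.1585

T ≈ 18.9 °C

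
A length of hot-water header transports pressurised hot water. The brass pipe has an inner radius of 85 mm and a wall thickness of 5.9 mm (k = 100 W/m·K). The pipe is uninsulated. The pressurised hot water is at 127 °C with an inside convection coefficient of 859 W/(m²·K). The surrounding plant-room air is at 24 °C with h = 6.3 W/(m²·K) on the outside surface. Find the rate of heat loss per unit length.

Treating each annulus and film as a series resistance:
R_inner film = 1/(h_i·2πr₁L) = 1/(859×2π×0.085×1) = 0.00218 K/W
R_brass pipe wall = ln(90.9/85)/(2π×100×1) = 1.068×10^-4 K/W
R_outer film = 1/(h_o·2πr_oL) = 1/(6.3×2π×0.0909×1) = 0.2779 K/W
R_total = 0.2802 K/W
Q = ΔT/R_total = 103/0.2802

q′ ≈ 368 W/m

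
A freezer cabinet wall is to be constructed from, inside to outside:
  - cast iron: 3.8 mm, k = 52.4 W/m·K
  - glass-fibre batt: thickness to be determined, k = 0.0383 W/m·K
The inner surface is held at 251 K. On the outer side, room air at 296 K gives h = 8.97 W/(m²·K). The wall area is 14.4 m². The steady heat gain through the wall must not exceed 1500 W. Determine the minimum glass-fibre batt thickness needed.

Using the resistance-network approach (series):
R_cast iron = L/(kA) = 0.0038/(52.4×14.4) = 5.036×10^-6 K/W
R_outer film = 1/(h_o·A) = 1/(8.97×14.4) = 0.007742 K/W
Sum of the known resistances R_other = 0.007747 K/W
Required total resistance R_tot = ΔT/Q_allow = 45/1500 = 0.03 K/W
R_glass-fibre batt = R_tot − R_other = 0.02225 K/W
L = R·k·A = 0.02225×0.0383×14.4

L ≈ 12.3 mm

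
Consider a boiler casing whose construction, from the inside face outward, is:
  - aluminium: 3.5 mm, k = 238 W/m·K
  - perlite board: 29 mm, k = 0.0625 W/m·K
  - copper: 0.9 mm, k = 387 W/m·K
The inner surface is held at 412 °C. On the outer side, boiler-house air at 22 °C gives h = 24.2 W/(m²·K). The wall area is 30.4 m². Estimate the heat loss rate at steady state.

Q ≈ 23500 W

Series thermal resistances:
R_aluminium = L/(kA) = 0.0035/(238×30.4) = 4.837×10^-7 K/W
R_perlite board = L/(kA) = 0.029/(0.0625×30.4) = 0.01526 K/W
R_copper = L/(kA) = 0.0009/(387×30.4) = 7.65×10^-8 K/W
R_outer film = 1/(h_o·A) = 1/(24.2×30.4) = 0.001359 K/W
R_total = 0.01662 K/W
Q = ΔT / R_total = 390 / 0.01662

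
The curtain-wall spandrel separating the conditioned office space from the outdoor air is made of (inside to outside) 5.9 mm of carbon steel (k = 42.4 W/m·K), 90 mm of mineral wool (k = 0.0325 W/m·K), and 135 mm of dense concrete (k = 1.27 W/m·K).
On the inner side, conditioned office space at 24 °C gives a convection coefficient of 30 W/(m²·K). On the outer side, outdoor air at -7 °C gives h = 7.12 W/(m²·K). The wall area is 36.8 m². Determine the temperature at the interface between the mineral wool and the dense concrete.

T ≈ -4.49 °C

Treating each layer as a thermal resistance in series:
R_inner film = 1/(h_i·A) = 1/(30×36.8) = 9.058×10^-4 K/W
R_carbon steel = L/(kA) = 0.0059/(42.4×36.8) = 3.781×10^-6 K/W
R_mineral wool = L/(kA) = 0.09/(0.0325×36.8) = 0.07525 K/W
R_dense concrete = L/(kA) = 0.135/(1.27×36.8) = 0.002889 K/W
R_outer film = 1/(h_o·A) = 1/(7.12×36.8) = 0.003817 K/W
R_total = 0.08287 K/W;  Q = ΔT/R_total = 31/0.08287 = 374.1 W
T_interface = T_inner − Q·ΣR(inner→interface) = 24 − 374×0.07616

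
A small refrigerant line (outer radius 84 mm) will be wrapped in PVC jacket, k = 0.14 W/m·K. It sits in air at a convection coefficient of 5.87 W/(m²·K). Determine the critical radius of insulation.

r_cr ≈ 23.9 mm

For a cylinder r_cr = k/h = 0.14/5.87
r_cr = 23.9 mm; since the bare radius (84 mm) is above r_cr, any added insulation will reduce heat loss.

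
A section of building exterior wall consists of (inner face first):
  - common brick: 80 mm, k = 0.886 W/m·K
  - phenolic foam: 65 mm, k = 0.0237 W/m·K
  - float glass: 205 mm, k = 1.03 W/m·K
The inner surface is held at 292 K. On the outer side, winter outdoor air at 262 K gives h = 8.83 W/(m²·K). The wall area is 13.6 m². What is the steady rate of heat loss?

Treating each layer as a thermal resistance in series:
R_common brick = L/(kA) = 0.08/(0.886×13.6) = 0.006639 K/W
R_phenolic foam = L/(kA) = 0.065/(0.0237×13.6) = 0.2017 K/W
R_float glass = L/(kA) = 0.205/(1.03×13.6) = 0.01463 K/W
R_outer film = 1/(h_o·A) = 1/(8.83×13.6) = 0.008327 K/W
R_total = 0.2313 K/W
Q = ΔT / R_total = 30 / 0.2313

Q ≈ 130 W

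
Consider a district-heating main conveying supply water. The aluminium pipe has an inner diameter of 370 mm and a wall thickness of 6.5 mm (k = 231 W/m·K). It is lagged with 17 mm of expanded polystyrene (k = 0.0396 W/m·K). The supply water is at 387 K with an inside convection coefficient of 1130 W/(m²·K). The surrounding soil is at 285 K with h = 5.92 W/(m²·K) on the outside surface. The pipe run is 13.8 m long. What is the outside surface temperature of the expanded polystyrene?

T ≈ 313 K

Per-layer cylindrical resistances, series-summed:
R_inner film = 1/(h_i·2πr₁L) = 1/(1130×2π×0.185×13.8) = 5.517×10^-5 K/W
R_aluminium pipe wall = ln(191.5/185)/(2π×231×13.8) = 1.724×10^-6 K/W
R_expanded polystyrene = ln(208.5/191.5)/(2π×0.0396×13.8) = 0.02477 K/W
R_outer film = 1/(h_o·2πr_oL) = 1/(5.92×2π×0.2085×13.8) = 0.009344 K/W
R_total = 0.03417 K/W
Q = ΔT/R_total = 102/0.03417
Q = 2990 W
T_interface = T_inner − Q·ΣR(inner→interface) = 387 − 2990×0.02483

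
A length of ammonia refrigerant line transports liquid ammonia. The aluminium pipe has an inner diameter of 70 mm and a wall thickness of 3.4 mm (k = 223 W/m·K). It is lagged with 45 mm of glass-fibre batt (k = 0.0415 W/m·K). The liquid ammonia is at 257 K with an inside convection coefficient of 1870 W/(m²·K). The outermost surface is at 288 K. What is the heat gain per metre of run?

q′ ≈ 10.4 W/m

Per-layer cylindrical resistances, series-summed:
R_inner film = 1/(h_i·2πr₁L) = 1/(1870×2π×0.035×1) = 0.002432 K/W
R_aluminium pipe wall = ln(38.4/35)/(2π×223×1) = 6.617×10^-5 K/W
R_glass-fibre batt = ln(83.4/38.4)/(2π×0.0415×1) = 2.974 K/W
R_total = 2.977 K/W
Q = ΔT/R_total = 31/2.977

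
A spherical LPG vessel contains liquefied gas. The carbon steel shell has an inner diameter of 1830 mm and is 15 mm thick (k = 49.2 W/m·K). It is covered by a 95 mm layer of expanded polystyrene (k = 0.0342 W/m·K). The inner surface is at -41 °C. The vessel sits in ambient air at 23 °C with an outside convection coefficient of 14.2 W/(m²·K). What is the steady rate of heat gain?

Each spherical layer contributes R = (1/r_i − 1/r_o)/(4πk):
R_carbon steel shell = (1/0.915 − 1/0.93)/(4π×49.2) = 2.851×10^-5 K/W
R_expanded polystyrene = (1/0.93 − 1/1.025)/(4π×0.0342) = 0.2319 K/W
R_outer film = 1/(h·4πr_o²) = 1/(14.2×4π×1.025²) = 0.005334 K/W
R_total = 0.2373 K/W
Q = ΔT/R_total = 64/0.2373

Q ≈ 270 W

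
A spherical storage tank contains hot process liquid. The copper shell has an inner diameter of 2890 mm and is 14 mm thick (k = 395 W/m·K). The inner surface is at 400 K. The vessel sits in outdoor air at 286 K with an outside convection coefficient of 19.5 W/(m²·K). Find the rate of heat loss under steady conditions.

For a spherical shell R = (1/r₁ − 1/r₂)/(4πk); film R = 1/(h·4πr²). In series:
R_copper shell = (1/1.445 − 1/1.459)/(4π×395) = 1.338×10^-6 K/W
R_outer film = 1/(h·4πr_o²) = 1/(19.5×4π×1.459²) = 0.001917 K/W
R_total = 0.001918 K/W
Q = ΔT/R_total = 114/0.001918

Q ≈ 59400 W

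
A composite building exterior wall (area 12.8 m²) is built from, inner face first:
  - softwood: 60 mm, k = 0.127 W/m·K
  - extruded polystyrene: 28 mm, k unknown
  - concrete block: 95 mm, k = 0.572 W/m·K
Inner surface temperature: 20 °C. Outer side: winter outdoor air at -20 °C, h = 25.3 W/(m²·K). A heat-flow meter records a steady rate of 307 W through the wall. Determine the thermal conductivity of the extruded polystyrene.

Thermal resistances in series:
R_softwood = L/(kA) = 0.06/(0.127×12.8) = 0.03691 K/W
R_concrete block = L/(kA) = 0.095/(0.572×12.8) = 0.01298 K/W
R_outer film = 1/(h_o·A) = 1/(25.3×12.8) = 0.003088 K/W
Sum of known resistances R_other = 0.05297 K/W
Total R = ΔT/Q = 40/307 = 0.1303 K/W
R_extruded polystyrene = R_total − R_other = 0.07732 K/W
k = L/(R·A) = 0.028/(0.07732×12.8)

k ≈ 0.0283 W/(m·K)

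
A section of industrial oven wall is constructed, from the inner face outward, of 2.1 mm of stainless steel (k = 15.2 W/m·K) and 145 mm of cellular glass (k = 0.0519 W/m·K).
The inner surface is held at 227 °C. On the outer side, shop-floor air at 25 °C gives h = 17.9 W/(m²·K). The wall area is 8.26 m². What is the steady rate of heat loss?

Q ≈ 585 W

Using the resistance-network approach (series):
R_stainless steel = L/(kA) = 0.0021/(15.2×8.26) = 1.673×10^-5 K/W
R_cellular glass = L/(kA) = 0.145/(0.0519×8.26) = 0.3382 K/W
R_outer film = 1/(h_o·A) = 1/(17.9×8.26) = 0.006763 K/W
R_total = 0.345 K/W
Q = ΔT / R_total = 202 / 0.345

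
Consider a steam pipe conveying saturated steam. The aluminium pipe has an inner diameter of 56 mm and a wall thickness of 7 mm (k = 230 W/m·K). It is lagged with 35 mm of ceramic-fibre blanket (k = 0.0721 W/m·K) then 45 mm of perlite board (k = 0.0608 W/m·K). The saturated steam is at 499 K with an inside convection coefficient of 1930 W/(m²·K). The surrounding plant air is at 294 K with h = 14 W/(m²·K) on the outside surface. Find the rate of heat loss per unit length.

q′ ≈ 69.9 W/m

Radial resistances (cylindrical: R_cond = ln(r_o/r_i)/(2πkL), R_conv = 1/(h·2πrL)):
R_inner film = 1/(h_i·2πr₁L) = 1/(1930×2π×0.028×1) = 0.002945 K/W
R_aluminium pipe wall = ln(35/28)/(2π×230×1) = 1.544×10^-4 K/W
R_ceramic-fibre blanket = ln(70/35)/(2π×0.0721×1) = 1.53 K/W
R_perlite board = ln(115/70)/(2π×0.0608×1) = 1.3 K/W
R_outer film = 1/(h_o·2πr_oL) = 1/(14×2π×0.115×1) = 0.09885 K/W
R_total = 2.932 K/W
Q = ΔT/R_total = 205/2.932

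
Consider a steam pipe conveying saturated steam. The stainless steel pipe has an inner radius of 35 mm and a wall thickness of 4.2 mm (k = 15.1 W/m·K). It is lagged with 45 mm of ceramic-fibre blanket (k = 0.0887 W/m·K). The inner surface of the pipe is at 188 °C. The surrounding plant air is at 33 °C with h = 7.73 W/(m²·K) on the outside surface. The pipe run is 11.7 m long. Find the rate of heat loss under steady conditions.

Cylindrical conduction, so R = ln(r₂/r₁)/(2πkL) per layer, in series:
R_stainless steel pipe wall = ln(39.2/35)/(2π×15.1×11.7) = 1.021×10^-4 K/W
R_ceramic-fibre blanket = ln(84.2/39.2)/(2π×0.0887×11.7) = 0.1172 K/W
R_outer film = 1/(h_o·2πr_oL) = 1/(7.73×2π×0.0842×11.7) = 0.0209 K/W
R_total = 0.1382 K/W
Q = ΔT/R_total = 155/0.1382

Q ≈ 1120 W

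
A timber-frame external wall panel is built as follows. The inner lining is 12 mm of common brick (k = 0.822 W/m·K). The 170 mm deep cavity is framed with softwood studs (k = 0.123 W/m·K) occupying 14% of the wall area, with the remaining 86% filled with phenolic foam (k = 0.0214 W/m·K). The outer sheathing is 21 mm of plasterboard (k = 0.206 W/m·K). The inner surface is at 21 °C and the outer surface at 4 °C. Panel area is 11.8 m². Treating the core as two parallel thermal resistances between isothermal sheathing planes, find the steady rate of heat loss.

Q ≈ 41 W

Sheathing layers in series; stud and cavity paths in parallel between them.
R_inner = 0.012/(0.822×11.8) = 0.001237 K/W
R_stud  = 0.17/(0.123×0.14×11.8) = 0.8366 K/W
R_cav   = 0.17/(0.0214×0.86×11.8) = 0.7828 K/W
1/R_core = 1/R_stud + 1/R_cav → R_core = 0.4044 K/W
R_outer = 0.021/(0.206×11.8) = 0.008639 K/W
R_total = 0.4143 K/W
Q = ΔT/R_total = 17/0.4143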